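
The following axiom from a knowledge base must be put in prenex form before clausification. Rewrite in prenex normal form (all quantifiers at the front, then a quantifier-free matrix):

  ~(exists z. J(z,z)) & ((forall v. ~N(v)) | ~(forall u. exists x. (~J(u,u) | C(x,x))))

Drive negations inward (¬∀x A ≡ ∃x ¬A, ¬∃x A ≡ ∀x ¬A, De Morgan for ∧/∨):
  (forall z. ~J(z,z)) & ((forall v. ~N(v)) | (exists u. forall x. (J(u,u) & ~C(x,x))))
Pull the quantifiers to the front (each side's bound variable is not free in the other side):
  forall z. forall v. exists u. forall x. (~J(z,z) & (~N(v) | J(u,u) & ~C(x,x)))

forall z. forall v. exists u. forall x. (~J(z,z) & (~N(v) | J(u,u) & ~C(x,x)))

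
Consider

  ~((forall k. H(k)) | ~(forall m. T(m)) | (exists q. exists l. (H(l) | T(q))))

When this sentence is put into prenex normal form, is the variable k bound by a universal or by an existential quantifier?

existential

Move each ¬ inward, flipping quantifiers it crosses:
  (exists k. ~H(k)) & (forall m. T(m)) & (forall q. forall l. (~H(l) & ~T(q)))
All bound variables are already distinct, so no renaming is needed.
Finally move all quantifiers to the prefix:
  exists k. forall m. forall q. forall l. (~H(k) & T(m) & ~H(l) & ~T(q))
The quantifier forall k sits under an odd number of negations, so it flips to exists k.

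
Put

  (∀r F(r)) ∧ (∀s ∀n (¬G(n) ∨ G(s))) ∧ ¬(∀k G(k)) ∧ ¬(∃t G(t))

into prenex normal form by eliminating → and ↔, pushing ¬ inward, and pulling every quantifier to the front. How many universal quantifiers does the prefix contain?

Drive negations inward (¬∀x A ≡ ∃x ¬A, ¬∃x A ≡ ∀x ¬A, De Morgan for ∧/∨):
  (∀r F(r)) ∧ (∀s ∀n (¬G(n) ∨ G(s))) ∧ (∃k ¬G(k)) ∧ (∀t ¬G(t))
Extract every quantifier outward, since the variables are now distinct and don't occur free across branches:
  ∀r ∀s ∀n ∃k ∀t (F(r) ∧ (¬G(n) ∨ G(s)) ∧ ¬G(k) ∧ ¬G(t))
The prefix is ∀r ∀s ∀n ∃k ∀t: 4 universal, 1 existential.

4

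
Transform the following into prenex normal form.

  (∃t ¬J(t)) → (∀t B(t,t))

∀t ∀u (J(t) ∨ B(u,u))

Rewrite implications/biconditionals: A → B as ¬A ∨ B.
  ¬(∃t ¬J(t)) ∨ (∀t B(t,t))
Push ¬ through the quantifiers and connectives to reach negation normal form:
  (∀t J(t)) ∨ (∀t B(t,t))
Give each quantifier a distinct variable: t↦u.
  (∀t J(t)) ∨ (∀u B(u,u))
Finally move all quantifiers to the prefix:
  ∀t ∀u (J(t) ∨ B(u,u))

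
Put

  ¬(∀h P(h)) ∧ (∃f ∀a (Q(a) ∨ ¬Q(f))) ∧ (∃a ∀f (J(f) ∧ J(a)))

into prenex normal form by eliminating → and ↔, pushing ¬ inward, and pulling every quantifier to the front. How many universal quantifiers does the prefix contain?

Push ¬ through the quantifiers and connectives to reach negation normal form:
  (∃h ¬P(h)) ∧ (∃f ∀a (Q(a) ∨ ¬Q(f))) ∧ (∃a ∀f (J(f) ∧ J(a)))
Give each quantifier a distinct variable: a↦u, f↦u1.
  (∃h ¬P(h)) ∧ (∃f ∀a (Q(a) ∨ ¬Q(f))) ∧ (∃u ∀u1 (J(u1) ∧ J(u)))
Pull the quantifiers to the front (each side's bound variable is not free in the other side):
  ∃h ∃f ∀a ∃u ∀u1 (¬P(h) ∧ (Q(a) ∨ ¬Q(f)) ∧ J(u1) ∧ J(u))
The prefix is ∃h ∃f ∀a ∃u ∀u1: 2 universal, 3 existential.

2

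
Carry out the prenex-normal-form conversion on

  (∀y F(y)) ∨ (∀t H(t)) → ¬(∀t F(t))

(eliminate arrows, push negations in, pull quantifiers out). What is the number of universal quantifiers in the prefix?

Rewrite implications/biconditionals: A → B as ¬A ∨ B.
  ¬((∀y F(y)) ∨ (∀t H(t))) ∨ ¬(∀t F(t))
Drive negations inward (¬∀x A ≡ ∃x ¬A, ¬∃x A ≡ ∀x ¬A, De Morgan for ∧/∨):
  (∃y ¬F(y)) ∧ (∃t ¬H(t)) ∨ (∃t ¬F(t))
Standardize variables apart so no two quantifiers bind the same name: t↦x.
  (∃y ¬F(y)) ∧ (∃t ¬H(t)) ∨ (∃x ¬F(x))
Pull the quantifiers to the front (each side's bound variable is not free in the other side):
  ∃y ∃t ∃x (¬F(y) ∧ ¬H(t) ∨ ¬F(x))
The prefix is ∃y ∃t ∃x: 0 universal, 3 existential.

0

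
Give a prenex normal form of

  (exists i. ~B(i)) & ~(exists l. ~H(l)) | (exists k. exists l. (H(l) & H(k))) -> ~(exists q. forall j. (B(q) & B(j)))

Eliminate → and ↔ using ¬ and ∨.
  ~((exists i. ~B(i)) & ~(exists l. ~H(l)) | (exists k. exists l. (H(l) & H(k)))) | ~(exists q. forall j. (B(q) & B(j)))
Move each ¬ inward, flipping quantifiers it crosses:
  ((forall i. B(i)) | (exists l. ~H(l))) & (forall k. forall l. (~H(l) | ~H(k))) | (forall q. exists j. (~B(q) | ~B(j)))
Rename bound variables to avoid capture: l↦v.
  ((forall i. B(i)) | (exists l. ~H(l))) & (forall k. forall v. (~H(v) | ~H(k))) | (forall q. exists j. (~B(q) | ~B(j)))
Pull the quantifiers to the front (each side's bound variable is not free in the other side):
  forall i. exists l. forall k. forall v. forall q. exists j. ((B(i) | ~H(l)) & (~H(v) | ~H(k)) | ~B(q) | ~B(j))

forall i. exists l. forall k. forall v. forall q. exists j. ((B(i) | ~H(l)) & (~H(v) | ~H(k)) | ~B(q) | ~B(j))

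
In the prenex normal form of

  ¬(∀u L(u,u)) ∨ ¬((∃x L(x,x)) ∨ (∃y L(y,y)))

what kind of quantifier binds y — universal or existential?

Move each ¬ inward, flipping quantifiers it crosses:
  (∃u ¬L(u,u)) ∨ (∀x ¬L(x,x)) ∧ (∀y ¬L(y,y))
Extract every quantifier outward, since the variables are now distinct and don't occur free across branches:
  ∃u ∀x ∀y (¬L(u,u) ∨ ¬L(x,x) ∧ ¬L(y,y))
The quantifier ∃y sits under an odd number of negations, so it flips to ∀y.

universal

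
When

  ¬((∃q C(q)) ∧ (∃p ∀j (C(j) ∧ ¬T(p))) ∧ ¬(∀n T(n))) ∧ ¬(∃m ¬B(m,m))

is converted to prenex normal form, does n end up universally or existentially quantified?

Push ¬ through the quantifiers and connectives to reach negation normal form:
  ((∀q ¬C(q)) ∨ (∀p ∃j (¬C(j) ∨ T(p))) ∨ (∀n T(n))) ∧ (∀m B(m,m))
All bound variables are already distinct, so no renaming is needed.
Pull the quantifiers to the front (each side's bound variable is not free in the other side):
  ∀q ∀p ∃j ∀n ∀m ((¬C(q) ∨ ¬C(j) ∨ T(p) ∨ T(n)) ∧ B(m,m))
The quantifier ∀n sits under an even number of negations, so it remains universal.

universal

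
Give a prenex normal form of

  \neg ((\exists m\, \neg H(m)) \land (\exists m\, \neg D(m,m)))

Move each ¬ inward, flipping quantifiers it crosses:
  (\forall m\, H(m)) \lor (\forall m\, D(m,m))
Rename bound variables to avoid capture: m↦t.
  (\forall m\, H(m)) \lor (\forall t\, D(t,t))
Extract every quantifier outward, since the variables are now distinct and don't occur free across branches:
  \forall m\, \forall t\, (H(m) \lor D(t,t))

\forall m\, \forall t\, (H(m) \lor D(t,t))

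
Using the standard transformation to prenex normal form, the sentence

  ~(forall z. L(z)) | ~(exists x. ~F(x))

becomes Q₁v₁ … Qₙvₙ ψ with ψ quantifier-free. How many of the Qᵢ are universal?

1

Drive negations inward (¬∀x A ≡ ∃x ¬A, ¬∃x A ≡ ∀x ¬A, De Morgan for ∧/∨):
  (exists z. ~L(z)) | (forall x. F(x))
All bound variables are already distinct, so no renaming is needed.
Finally move all quantifiers to the prefix:
  exists z. forall x. (~L(z) | F(x))
The prefix is exists z forall x: 1 universal, 1 existential.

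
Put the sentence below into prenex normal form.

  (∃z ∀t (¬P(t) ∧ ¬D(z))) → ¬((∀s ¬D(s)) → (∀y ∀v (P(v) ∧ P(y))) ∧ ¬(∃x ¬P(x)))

∀z ∃t ∀s ∃y ∃v ∃x (P(t) ∨ D(z) ∨ ¬D(s) ∧ (¬P(v) ∨ ¬P(y) ∨ ¬P(x)))

Eliminate → and ↔ using ¬ and ∨.
  ¬(∃z ∀t (¬P(t) ∧ ¬D(z))) ∨ ¬(¬(∀s ¬D(s)) ∨ (∀y ∀v (P(v) ∧ P(y))) ∧ ¬(∃x ¬P(x)))
Drive negations inward (¬∀x A ≡ ∃x ¬A, ¬∃x A ≡ ∀x ¬A, De Morgan for ∧/∨):
  (∀z ∃t (P(t) ∨ D(z))) ∨ (∀s ¬D(s)) ∧ ((∃y ∃v (¬P(v) ∨ ¬P(y))) ∨ (∃x ¬P(x)))
All bound variables are already distinct, so no renaming is needed.
Extract every quantifier outward, since the variables are now distinct and don't occur free across branches:
  ∀z ∃t ∀s ∃y ∃v ∃x (P(t) ∨ D(z) ∨ ¬D(s) ∧ (¬P(v) ∨ ¬P(y) ∨ ¬P(x)))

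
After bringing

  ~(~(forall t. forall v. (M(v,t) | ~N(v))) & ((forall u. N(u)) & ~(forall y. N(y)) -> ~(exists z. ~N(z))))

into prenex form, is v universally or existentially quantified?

Eliminate → and ↔ using ¬ and ∨.
  ~(~(forall t. forall v. (M(v,t) | ~N(v))) & (~((forall u. N(u)) & ~(forall y. N(y))) | ~(exists z. ~N(z))))
Drive negations inward (¬∀x A ≡ ∃x ¬A, ¬∃x A ≡ ∀x ¬A, De Morgan for ∧/∨):
  (forall t. forall v. (M(v,t) | ~N(v))) | (forall u. N(u)) & (exists y. ~N(y)) & (exists z. ~N(z))
Pull the quantifiers to the front (each side's bound variable is not free in the other side):
  forall t. forall v. forall u. exists y. exists z. (M(v,t) | ~N(v) | N(u) & ~N(y) & ~N(z))
The quantifier forall v sits under an even number of negations (counting the antecedent side of each →), so it remains universal.

universal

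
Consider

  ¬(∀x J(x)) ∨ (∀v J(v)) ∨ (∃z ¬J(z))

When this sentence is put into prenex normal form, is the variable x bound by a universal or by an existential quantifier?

existential

Push ¬ through the quantifiers and connectives to reach negation normal form:
  (∃x ¬J(x)) ∨ (∀v J(v)) ∨ (∃z ¬J(z))
All bound variables are already distinct, so no renaming is needed.
Finally move all quantifiers to the prefix:
  ∃x ∀v ∃z (¬J(x) ∨ J(v) ∨ ¬J(z))
The quantifier ∀x sits under an odd number of negations, so it flips to ∃x.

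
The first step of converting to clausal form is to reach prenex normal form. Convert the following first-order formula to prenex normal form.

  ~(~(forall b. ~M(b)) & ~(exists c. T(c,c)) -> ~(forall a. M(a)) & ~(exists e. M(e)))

Eliminate → and ↔ using ¬ and ∨.
  ~(~(~(forall b. ~M(b)) & ~(exists c. T(c,c))) | ~(forall a. M(a)) & ~(exists e. M(e)))
Push ¬ through the quantifiers and connectives to reach negation normal form:
  (exists b. M(b)) & (forall c. ~T(c,c)) & ((forall a. M(a)) | (exists e. M(e)))
All bound variables are already distinct, so no renaming is needed.
Pull the quantifiers to the front (each side's bound variable is not free in the other side):
  exists b. forall c. forall a. exists e. (M(b) & ~T(c,c) & (M(a) | M(e)))

exists b. forall c. forall a. exists e. (M(b) & ~T(c,c) & (M(a) | M(e)))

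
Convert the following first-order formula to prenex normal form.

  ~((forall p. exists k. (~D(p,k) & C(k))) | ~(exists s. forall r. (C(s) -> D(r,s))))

exists p. forall k. exists s. forall r. ((D(p,k) | ~C(k)) & (~C(s) | D(r,s)))

First replace A → B with ¬A ∨ B.
  ~((forall p. exists k. (~D(p,k) & C(k))) | ~(exists s. forall r. (~C(s) | D(r,s))))
Drive negations inward (¬∀x A ≡ ∃x ¬A, ¬∃x A ≡ ∀x ¬A, De Morgan for ∧/∨):
  (exists p. forall k. (D(p,k) | ~C(k))) & (exists s. forall r. (~C(s) | D(r,s)))
Finally move all quantifiers to the prefix:
  exists p. forall k. exists s. forall r. ((D(p,k) | ~C(k)) & (~C(s) | D(r,s)))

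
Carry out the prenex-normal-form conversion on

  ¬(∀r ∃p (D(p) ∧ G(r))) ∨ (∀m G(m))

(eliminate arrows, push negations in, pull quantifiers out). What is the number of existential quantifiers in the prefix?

Move each ¬ inward, flipping quantifiers it crosses:
  (∃r ∀p (¬D(p) ∨ ¬G(r))) ∨ (∀m G(m))
Extract every quantifier outward, since the variables are now distinct and don't occur free across branches:
  ∃r ∀p ∀m (¬D(p) ∨ ¬G(r) ∨ G(m))
The prefix is ∃r ∀p ∀m: 2 universal, 1 existential.

1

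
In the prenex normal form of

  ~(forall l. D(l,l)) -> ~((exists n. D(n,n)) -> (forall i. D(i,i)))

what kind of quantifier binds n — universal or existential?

First replace A → B with ¬A ∨ B.
  ~~(forall l. D(l,l)) | ~(~(exists n. D(n,n)) | (forall i. D(i,i)))
Move each ¬ inward, flipping quantifiers it crosses:
  (forall l. D(l,l)) | (exists n. D(n,n)) & (exists i. ~D(i,i))
Extract every quantifier outward, since the variables are now distinct and don't occur free across branches:
  forall l. exists n. exists i. (D(l,l) | D(n,n) & ~D(i,i))
The quantifier exists n sits under an even number of negations (counting the antecedent side of each →), so it remains existential.

existential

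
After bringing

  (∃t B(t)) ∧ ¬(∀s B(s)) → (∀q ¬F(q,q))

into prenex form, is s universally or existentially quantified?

universal

Eliminate → and ↔ using ¬ and ∨.
  ¬((∃t B(t)) ∧ ¬(∀s B(s))) ∨ (∀q ¬F(q,q))
Drive negations inward (¬∀x A ≡ ∃x ¬A, ¬∃x A ≡ ∀x ¬A, De Morgan for ∧/∨):
  (∀t ¬B(t)) ∨ (∀s B(s)) ∨ (∀q ¬F(q,q))
All bound variables are already distinct, so no renaming is needed.
Extract every quantifier outward, since the variables are now distinct and don't occur free across branches:
  ∀t ∀s ∀q (¬B(t) ∨ B(s) ∨ ¬F(q,q))
The quantifier ∀s sits under an even number of negations (counting the antecedent side of each →), so it remains universal.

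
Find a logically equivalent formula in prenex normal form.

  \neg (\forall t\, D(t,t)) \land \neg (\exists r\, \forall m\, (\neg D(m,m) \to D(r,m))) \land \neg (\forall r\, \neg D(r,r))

Eliminate → and ↔ using ¬ and ∨.
  \neg (\forall t\, D(t,t)) \land \neg (\exists r\, \forall m\, (\neg \neg D(m,m) \lor D(r,m))) \land \neg (\forall r\, \neg D(r,r))
Drive negations inward (¬∀x A ≡ ∃x ¬A, ¬∃x A ≡ ∀x ¬A, De Morgan for ∧/∨):
  (\exists t\, \neg D(t,t)) \land (\forall r\, \exists m\, (\neg D(m,m) \land \neg D(r,m))) \land (\exists r\, D(r,r))
Give each quantifier a distinct variable: r↦x.
  (\exists t\, \neg D(t,t)) \land (\forall r\, \exists m\, (\neg D(m,m) \land \neg D(r,m))) \land (\exists x\, D(x,x))
Pull the quantifiers to the front (each side's bound variable is not free in the other side):
  \exists t\, \forall r\, \exists m\, \exists x\, (\neg D(t,t) \land \neg D(m,m) \land \neg D(r,m) \land D(x,x))

\exists t\, \forall r\, \exists m\, \exists x\, (\neg D(t,t) \land \neg D(m,m) \land \neg D(r,m) \land D(x,x))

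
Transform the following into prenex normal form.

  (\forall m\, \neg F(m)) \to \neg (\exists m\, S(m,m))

First replace A → B with ¬A ∨ B.
  \neg (\forall m\, \neg F(m)) \lor \neg (\exists m\, S(m,m))
Move each ¬ inward, flipping quantifiers it crosses:
  (\exists m\, F(m)) \lor (\forall m\, \neg S(m,m))
Rename bound variables to avoid capture: m↦b.
  (\exists m\, F(m)) \lor (\forall b\, \neg S(b,b))
Extract every quantifier outward, since the variables are now distinct and don't occur free across branches:
  \exists m\, \forall b\, (F(m) \lor \neg S(b,b))

\exists m\, \forall b\, (F(m) \lor \neg S(b,b))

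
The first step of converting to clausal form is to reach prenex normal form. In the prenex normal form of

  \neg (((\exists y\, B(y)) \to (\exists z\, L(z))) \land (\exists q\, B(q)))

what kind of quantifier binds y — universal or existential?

existential

First replace A → B with ¬A ∨ B.
  \neg ((\neg (\exists y\, B(y)) \lor (\exists z\, L(z))) \land (\exists q\, B(q)))
Drive negations inward (¬∀x A ≡ ∃x ¬A, ¬∃x A ≡ ∀x ¬A, De Morgan for ∧/∨):
  (\exists y\, B(y)) \land (\forall z\, \neg L(z)) \lor (\forall q\, \neg B(q))
All bound variables are already distinct, so no renaming is needed.
Pull the quantifiers to the front (each side's bound variable is not free in the other side):
  \exists y\, \forall z\, \forall q\, (B(y) \land \neg L(z) \lor \neg B(q))
The quantifier \exists y sits under an even number of negations (counting the antecedent side of each →), so it remains existential.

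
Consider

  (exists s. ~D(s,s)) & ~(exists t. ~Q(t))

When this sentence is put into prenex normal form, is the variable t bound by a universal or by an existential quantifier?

Drive negations inward (¬∀x A ≡ ∃x ¬A, ¬∃x A ≡ ∀x ¬A, De Morgan for ∧/∨):
  (exists s. ~D(s,s)) & (forall t. Q(t))
Extract every quantifier outward, since the variables are now distinct and don't occur free across branches:
  exists s. forall t. (~D(s,s) & Q(t))
The quantifier exists t sits under an odd number of negations, so it flips to forall t.

universal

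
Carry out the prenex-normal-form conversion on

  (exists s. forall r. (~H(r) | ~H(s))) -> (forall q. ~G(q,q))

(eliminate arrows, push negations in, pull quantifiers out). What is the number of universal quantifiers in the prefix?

2

Eliminate → and ↔ using ¬ and ∨.
  ~(exists s. forall r. (~H(r) | ~H(s))) | (forall q. ~G(q,q))
Drive negations inward (¬∀x A ≡ ∃x ¬A, ¬∃x A ≡ ∀x ¬A, De Morgan for ∧/∨):
  (forall s. exists r. (H(r) & H(s))) | (forall q. ~G(q,q))
All bound variables are already distinct, so no renaming is needed.
Pull the quantifiers to the front (each side's bound variable is not free in the other side):
  forall s. exists r. forall q. (H(r) & H(s) | ~G(q,q))
The prefix is forall s exists r forall q: 2 universal, 1 existential.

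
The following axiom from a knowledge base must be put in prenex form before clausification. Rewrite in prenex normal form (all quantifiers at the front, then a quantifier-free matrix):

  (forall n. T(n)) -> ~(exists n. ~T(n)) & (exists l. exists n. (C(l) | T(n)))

Rewrite implications/biconditionals: A → B as ¬A ∨ B.
  ~(forall n. T(n)) | ~(exists n. ~T(n)) & (exists l. exists n. (C(l) | T(n)))
Move each ¬ inward, flipping quantifiers it crosses:
  (exists n. ~T(n)) | (forall n. T(n)) & (exists l. exists n. (C(l) | T(n)))
Rename bound variables to avoid capture: n↦p, n↦y.
  (exists n. ~T(n)) | (forall p. T(p)) & (exists l. exists y. (C(l) | T(y)))
Extract every quantifier outward, since the variables are now distinct and don't occur free across branches:
  exists n. forall p. exists l. exists y. (~T(n) | T(p) & (C(l) | T(y)))

exists n. forall p. exists l. exists y. (~T(n) | T(p) & (C(l) | T(y)))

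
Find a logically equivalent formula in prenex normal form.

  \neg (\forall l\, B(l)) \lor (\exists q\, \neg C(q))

Move each ¬ inward, flipping quantifiers it crosses:
  (\exists l\, \neg B(l)) \lor (\exists q\, \neg C(q))
All bound variables are already distinct, so no renaming is needed.
Finally move all quantifiers to the prefix:
  \exists l\, \exists q\, (\neg B(l) \lor \neg C(q))

\exists l\, \exists q\, (\neg B(l) \lor \neg C(q))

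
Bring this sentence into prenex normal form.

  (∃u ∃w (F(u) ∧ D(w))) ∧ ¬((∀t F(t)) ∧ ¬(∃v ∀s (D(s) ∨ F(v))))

Push ¬ through the quantifiers and connectives to reach negation normal form:
  (∃u ∃w (F(u) ∧ D(w))) ∧ ((∃t ¬F(t)) ∨ (∃v ∀s (D(s) ∨ F(v))))
Finally move all quantifiers to the prefix:
  ∃u ∃w ∃t ∃v ∀s (F(u) ∧ D(w) ∧ (¬F(t) ∨ D(s) ∨ F(v)))

∃u ∃w ∃t ∃v ∀s (F(u) ∧ D(w) ∧ (¬F(t) ∨ D(s) ∨ F(v)))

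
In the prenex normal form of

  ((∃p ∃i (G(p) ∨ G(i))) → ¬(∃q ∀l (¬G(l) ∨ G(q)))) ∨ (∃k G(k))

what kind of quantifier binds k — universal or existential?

Rewrite implications/biconditionals: A → B as ¬A ∨ B.
  ¬(∃p ∃i (G(p) ∨ G(i))) ∨ ¬(∃q ∀l (¬G(l) ∨ G(q))) ∨ (∃k G(k))
Push ¬ through the quantifiers and connectives to reach negation normal form:
  (∀p ∀i (¬G(p) ∧ ¬G(i))) ∨ (∀q ∃l (G(l) ∧ ¬G(q))) ∨ (∃k G(k))
Finally move all quantifiers to the prefix:
  ∀p ∀i ∀q ∃l ∃k (¬G(p) ∧ ¬G(i) ∨ G(l) ∧ ¬G(q) ∨ G(k))
The quantifier ∃k sits under an even number of negations (counting the antecedent side of each →), so it remains existential.

existential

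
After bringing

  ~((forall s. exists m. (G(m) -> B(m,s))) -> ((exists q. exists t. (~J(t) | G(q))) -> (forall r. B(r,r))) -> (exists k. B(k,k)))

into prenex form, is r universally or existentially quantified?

Eliminate → and ↔ using ¬ and ∨.
  ~(~(forall s. exists m. (~G(m) | B(m,s))) | ~(~(exists q. exists t. (~J(t) | G(q))) | (forall r. B(r,r))) | (exists k. B(k,k)))
Move each ¬ inward, flipping quantifiers it crosses:
  (forall s. exists m. (~G(m) | B(m,s))) & ((forall q. forall t. (J(t) & ~G(q))) | (forall r. B(r,r))) & (forall k. ~B(k,k))
All bound variables are already distinct, so no renaming is needed.
Pull the quantifiers to the front (each side's bound variable is not free in the other side):
  forall s. exists m. forall q. forall t. forall r. forall k. ((~G(m) | B(m,s)) & (J(t) & ~G(q) | B(r,r)) & ~B(k,k))
The quantifier forall r sits under an even number of negations (counting the antecedent side of each →), so it remains universal.

universal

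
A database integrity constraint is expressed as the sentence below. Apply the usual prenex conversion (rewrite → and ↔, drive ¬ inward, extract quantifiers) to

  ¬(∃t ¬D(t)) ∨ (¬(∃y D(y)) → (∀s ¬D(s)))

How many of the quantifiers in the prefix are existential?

First replace A → B with ¬A ∨ B.
  ¬(∃t ¬D(t)) ∨ ¬¬(∃y D(y)) ∨ (∀s ¬D(s))
Move each ¬ inward, flipping quantifiers it crosses:
  (∀t D(t)) ∨ (∃y D(y)) ∨ (∀s ¬D(s))
Finally move all quantifiers to the prefix:
  ∀t ∃y ∀s (D(t) ∨ D(y) ∨ ¬D(s))
The prefix is ∀t ∃y ∀s: 2 universal, 1 existential.

1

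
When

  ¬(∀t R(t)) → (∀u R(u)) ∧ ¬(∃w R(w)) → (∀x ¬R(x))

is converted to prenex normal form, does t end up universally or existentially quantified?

Eliminate → and ↔ using ¬ and ∨.
  ¬¬(∀t R(t)) ∨ ¬((∀u R(u)) ∧ ¬(∃w R(w))) ∨ (∀x ¬R(x))
Move each ¬ inward, flipping quantifiers it crosses:
  (∀t R(t)) ∨ (∃u ¬R(u)) ∨ (∃w R(w)) ∨ (∀x ¬R(x))
All bound variables are already distinct, so no renaming is needed.
Finally move all quantifiers to the prefix:
  ∀t ∃u ∃w ∀x (R(t) ∨ ¬R(u) ∨ R(w) ∨ ¬R(x))
The quantifier ∀t sits under an even number of negations (counting the antecedent side of each →), so it remains universal.

universal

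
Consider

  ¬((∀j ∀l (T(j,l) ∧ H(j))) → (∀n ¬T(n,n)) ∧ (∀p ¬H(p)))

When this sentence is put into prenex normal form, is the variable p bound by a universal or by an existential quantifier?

Rewrite implications/biconditionals: A → B as ¬A ∨ B.
  ¬(¬(∀j ∀l (T(j,l) ∧ H(j))) ∨ (∀n ¬T(n,n)) ∧ (∀p ¬H(p)))
Drive negations inward (¬∀x A ≡ ∃x ¬A, ¬∃x A ≡ ∀x ¬A, De Morgan for ∧/∨):
  (∀j ∀l (T(j,l) ∧ H(j))) ∧ ((∃n T(n,n)) ∨ (∃p H(p)))
All bound variables are already distinct, so no renaming is needed.
Extract every quantifier outward, since the variables are now distinct and don't occur free across branches:
  ∀j ∀l ∃n ∃p (T(j,l) ∧ H(j) ∧ (T(n,n) ∨ H(p)))
The quantifier ∀p sits under an odd number of negations (counting the antecedent side of each →), so it flips to ∃p.

existential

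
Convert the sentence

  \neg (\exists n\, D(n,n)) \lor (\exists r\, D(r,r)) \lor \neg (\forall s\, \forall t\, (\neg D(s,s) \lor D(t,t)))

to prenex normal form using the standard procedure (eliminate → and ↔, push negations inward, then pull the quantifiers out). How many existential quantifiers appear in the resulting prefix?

3

Push ¬ through the quantifiers and connectives to reach negation normal form:
  (\forall n\, \neg D(n,n)) \lor (\exists r\, D(r,r)) \lor (\exists s\, \exists t\, (D(s,s) \land \neg D(t,t)))
Extract every quantifier outward, since the variables are now distinct and don't occur free across branches:
  \forall n\, \exists r\, \exists s\, \exists t\, (\neg D(n,n) \lor D(r,r) \lor D(s,s) \land \neg D(t,t))
The prefix is \forall n \exists r \exists s \exists t: 1 universal, 3 existential.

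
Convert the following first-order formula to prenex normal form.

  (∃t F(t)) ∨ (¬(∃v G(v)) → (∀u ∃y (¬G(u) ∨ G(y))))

Rewrite implications/biconditionals: A → B as ¬A ∨ B.
  (∃t F(t)) ∨ ¬¬(∃v G(v)) ∨ (∀u ∃y (¬G(u) ∨ G(y)))
Move each ¬ inward, flipping quantifiers it crosses:
  (∃t F(t)) ∨ (∃v G(v)) ∨ (∀u ∃y (¬G(u) ∨ G(y)))
All bound variables are already distinct, so no renaming is needed.
Extract every quantifier outward, since the variables are now distinct and don't occur free across branches:
  ∃t ∃v ∀u ∃y (F(t) ∨ G(v) ∨ ¬G(u) ∨ G(y))

∃t ∃v ∀u ∃y (F(t) ∨ G(v) ∨ ¬G(u) ∨ G(y))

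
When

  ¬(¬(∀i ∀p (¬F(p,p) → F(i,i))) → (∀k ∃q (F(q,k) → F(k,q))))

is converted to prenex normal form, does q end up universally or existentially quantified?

universal

Eliminate → and ↔ using ¬ and ∨.
  ¬(¬¬(∀i ∀p (¬¬F(p,p) ∨ F(i,i))) ∨ (∀k ∃q (¬F(q,k) ∨ F(k,q))))
Drive negations inward (¬∀x A ≡ ∃x ¬A, ¬∃x A ≡ ∀x ¬A, De Morgan for ∧/∨):
  (∃i ∃p (¬F(p,p) ∧ ¬F(i,i))) ∧ (∃k ∀q (F(q,k) ∧ ¬F(k,q)))
Pull the quantifiers to the front (each side's bound variable is not free in the other side):
  ∃i ∃p ∃k ∀q (¬F(p,p) ∧ ¬F(i,i) ∧ F(q,k) ∧ ¬F(k,q))
The quantifier ∃q sits under an odd number of negations (counting the antecedent side of each →), so it flips to ∀q.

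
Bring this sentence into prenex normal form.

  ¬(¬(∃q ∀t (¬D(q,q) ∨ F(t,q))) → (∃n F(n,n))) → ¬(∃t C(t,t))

∃q ∀t ∃n ∀y (¬D(q,q) ∨ F(t,q) ∨ F(n,n) ∨ ¬C(y,y))

Eliminate → and ↔ using ¬ and ∨.
  ¬¬(¬¬(∃q ∀t (¬D(q,q) ∨ F(t,q))) ∨ (∃n F(n,n))) ∨ ¬(∃t C(t,t))
Drive negations inward (¬∀x A ≡ ∃x ¬A, ¬∃x A ≡ ∀x ¬A, De Morgan for ∧/∨):
  (∃q ∀t (¬D(q,q) ∨ F(t,q))) ∨ (∃n F(n,n)) ∨ (∀t ¬C(t,t))
Give each quantifier a distinct variable: t↦y.
  (∃q ∀t (¬D(q,q) ∨ F(t,q))) ∨ (∃n F(n,n)) ∨ (∀y ¬C(y,y))
Extract every quantifier outward, since the variables are now distinct and don't occur free across branches:
  ∃q ∀t ∃n ∀y (¬D(q,q) ∨ F(t,q) ∨ F(n,n) ∨ ¬C(y,y))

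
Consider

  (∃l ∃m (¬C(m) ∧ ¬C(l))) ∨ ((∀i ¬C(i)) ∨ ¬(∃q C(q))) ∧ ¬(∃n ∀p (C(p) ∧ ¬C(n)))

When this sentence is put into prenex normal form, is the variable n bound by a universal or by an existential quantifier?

Move each ¬ inward, flipping quantifiers it crosses:
  (∃l ∃m (¬C(m) ∧ ¬C(l))) ∨ ((∀i ¬C(i)) ∨ (∀q ¬C(q))) ∧ (∀n ∃p (¬C(p) ∨ C(n)))
All bound variables are already distinct, so no renaming is needed.
Extract every quantifier outward, since the variables are now distinct and don't occur free across branches:
  ∃l ∃m ∀i ∀q ∀n ∃p (¬C(m) ∧ ¬C(l) ∨ (¬C(i) ∨ ¬C(q)) ∧ (¬C(p) ∨ C(n)))
The quantifier ∃n sits under an odd number of negations, so it flips to ∀n.

universal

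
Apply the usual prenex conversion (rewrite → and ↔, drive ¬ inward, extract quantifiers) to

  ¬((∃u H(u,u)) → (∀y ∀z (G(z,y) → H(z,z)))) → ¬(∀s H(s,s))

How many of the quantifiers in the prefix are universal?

3

Eliminate → and ↔ using ¬ and ∨.
  ¬¬(¬(∃u H(u,u)) ∨ (∀y ∀z (¬G(z,y) ∨ H(z,z)))) ∨ ¬(∀s H(s,s))
Drive negations inward (¬∀x A ≡ ∃x ¬A, ¬∃x A ≡ ∀x ¬A, De Morgan for ∧/∨):
  (∀u ¬H(u,u)) ∨ (∀y ∀z (¬G(z,y) ∨ H(z,z))) ∨ (∃s ¬H(s,s))
Finally move all quantifiers to the prefix:
  ∀u ∀y ∀z ∃s (¬H(u,u) ∨ ¬G(z,y) ∨ H(z,z) ∨ ¬H(s,s))
The prefix is ∀u ∀y ∀z ∃s: 3 universal, 1 existential.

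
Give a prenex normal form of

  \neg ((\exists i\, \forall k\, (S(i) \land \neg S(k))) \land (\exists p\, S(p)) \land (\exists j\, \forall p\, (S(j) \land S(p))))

\forall i\, \exists k\, \forall p\, \forall j\, \exists t\, (\neg S(i) \lor S(k) \lor \neg S(p) \lor \neg S(j) \lor \neg S(t))

Push ¬ through the quantifiers and connectives to reach negation normal form:
  (\forall i\, \exists k\, (\neg S(i) \lor S(k))) \lor (\forall p\, \neg S(p)) \lor (\forall j\, \exists p\, (\neg S(j) \lor \neg S(p)))
Rename bound variables to avoid capture: p↦t.
  (\forall i\, \exists k\, (\neg S(i) \lor S(k))) \lor (\forall p\, \neg S(p)) \lor (\forall j\, \exists t\, (\neg S(j) \lor \neg S(t)))
Finally move all quantifiers to the prefix:
  \forall i\, \exists k\, \forall p\, \forall j\, \exists t\, (\neg S(i) \lor S(k) \lor \neg S(p) \lor \neg S(j) \lor \neg S(t))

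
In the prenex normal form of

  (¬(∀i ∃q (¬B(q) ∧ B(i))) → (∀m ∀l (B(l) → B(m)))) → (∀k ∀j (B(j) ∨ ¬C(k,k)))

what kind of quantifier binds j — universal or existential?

Eliminate → and ↔ using ¬ and ∨.
  ¬(¬¬(∀i ∃q (¬B(q) ∧ B(i))) ∨ (∀m ∀l (¬B(l) ∨ B(m)))) ∨ (∀k ∀j (B(j) ∨ ¬C(k,k)))
Move each ¬ inward, flipping quantifiers it crosses:
  (∃i ∀q (B(q) ∨ ¬B(i))) ∧ (∃m ∃l (B(l) ∧ ¬B(m))) ∨ (∀k ∀j (B(j) ∨ ¬C(k,k)))
Extract every quantifier outward, since the variables are now distinct and don't occur free across branches:
  ∃i ∀q ∃m ∃l ∀k ∀j ((B(q) ∨ ¬B(i)) ∧ B(l) ∧ ¬B(m) ∨ B(j) ∨ ¬C(k,k))
The quantifier ∀j sits under an even number of negations (counting the antecedent side of each →), so it remains universal.

universal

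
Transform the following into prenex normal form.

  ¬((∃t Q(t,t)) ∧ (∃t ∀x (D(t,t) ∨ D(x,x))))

∀t ∀v1 ∃x (¬Q(t,t) ∨ ¬D(v1,v1) ∧ ¬D(x,x))

Push ¬ through the quantifiers and connectives to reach negation normal form:
  (∀t ¬Q(t,t)) ∨ (∀t ∃x (¬D(t,t) ∧ ¬D(x,x)))
Standardize variables apart so no two quantifiers bind the same name: t↦v1.
  (∀t ¬Q(t,t)) ∨ (∀v1 ∃x (¬D(v1,v1) ∧ ¬D(x,x)))
Extract every quantifier outward, since the variables are now distinct and don't occur free across branches:
  ∀t ∀v1 ∃x (¬Q(t,t) ∨ ¬D(v1,v1) ∧ ¬D(x,x))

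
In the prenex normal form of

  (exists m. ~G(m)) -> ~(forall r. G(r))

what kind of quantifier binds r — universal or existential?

existential

First replace A → B with ¬A ∨ B.
  ~(exists m. ~G(m)) | ~(forall r. G(r))
Drive negations inward (¬∀x A ≡ ∃x ¬A, ¬∃x A ≡ ∀x ¬A, De Morgan for ∧/∨):
  (forall m. G(m)) | (exists r. ~G(r))
All bound variables are already distinct, so no renaming is needed.
Finally move all quantifiers to the prefix:
  forall m. exists r. (G(m) | ~G(r))
The quantifier forall r sits under an odd number of negations (counting the antecedent side of each →), so it flips to exists r.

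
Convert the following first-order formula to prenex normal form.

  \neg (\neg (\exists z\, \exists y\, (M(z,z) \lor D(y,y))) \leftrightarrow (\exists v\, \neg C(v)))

Eliminate → and ↔ using ¬ and ∨; A ↔ B as (¬A ∨ B) ∧ (¬B ∨ A).
  \neg ((\neg \neg (\exists z\, \exists y\, (M(z,z) \lor D(y,y))) \lor (\exists v\, \neg C(v))) \land (\neg (\exists v\, \neg C(v)) \lor \neg (\exists z\, \exists y\, (M(z,z) \lor D(y,y)))))
Push ¬ through the quantifiers and connectives to reach negation normal form:
  (\forall z\, \forall y\, (\neg M(z,z) \land \neg D(y,y))) \land (\forall v\, C(v)) \lor (\exists v\, \neg C(v)) \land (\exists z\, \exists y\, (M(z,z) \lor D(y,y)))
Rename bound variables to avoid capture: v↦q, z↦u1, y↦a.
  (\forall z\, \forall y\, (\neg M(z,z) \land \neg D(y,y))) \land (\forall v\, C(v)) \lor (\exists q\, \neg C(q)) \land (\exists u1\, \exists a\, (M(u1,u1) \lor D(a,a)))
Pull the quantifiers to the front (each side's bound variable is not free in the other side):
  \forall z\, \forall y\, \forall v\, \exists q\, \exists u1\, \exists a\, (\neg M(z,z) \land \neg D(y,y) \land C(v) \lor \neg C(q) \land (M(u1,u1) \lor D(a,a)))

\forall z\, \forall y\, \forall v\, \exists q\, \exists u1\, \exists a\, (\neg M(z,z) \land \neg D(y,y) \land C(v) \lor \neg C(q) \land (M(u1,u1) \lor D(a,a)))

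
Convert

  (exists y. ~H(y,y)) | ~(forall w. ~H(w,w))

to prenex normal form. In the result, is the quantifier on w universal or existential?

Push ¬ through the quantifiers and connectives to reach negation normal form:
  (exists y. ~H(y,y)) | (exists w. H(w,w))
All bound variables are already distinct, so no renaming is needed.
Pull the quantifiers to the front (each side's bound variable is not free in the other side):
  exists y. exists w. (~H(y,y) | H(w,w))
The quantifier forall w sits under an odd number of negations, so it flips to exists w.

existential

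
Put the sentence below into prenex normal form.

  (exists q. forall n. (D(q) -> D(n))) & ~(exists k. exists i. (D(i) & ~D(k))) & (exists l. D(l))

Eliminate → and ↔ using ¬ and ∨.
  (exists q. forall n. (~D(q) | D(n))) & ~(exists k. exists i. (D(i) & ~D(k))) & (exists l. D(l))
Move each ¬ inward, flipping quantifiers it crosses:
  (exists q. forall n. (~D(q) | D(n))) & (forall k. forall i. (~D(i) | D(k))) & (exists l. D(l))
All bound variables are already distinct, so no renaming is needed.
Finally move all quantifiers to the prefix:
  exists q. forall n. forall k. forall i. exists l. ((~D(q) | D(n)) & (~D(i) | D(k)) & D(l))

exists q. forall n. forall k. forall i. exists l. ((~D(q) | D(n)) & (~D(i) | D(k)) & D(l))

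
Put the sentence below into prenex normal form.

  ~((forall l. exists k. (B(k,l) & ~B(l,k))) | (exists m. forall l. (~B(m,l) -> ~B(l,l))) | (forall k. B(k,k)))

exists l. forall k. forall m. exists r. exists s. ((~B(k,l) | B(l,k)) & ~B(m,r) & B(r,r) & ~B(s,s))

Rewrite implications/biconditionals: A → B as ¬A ∨ B.
  ~((forall l. exists k. (B(k,l) & ~B(l,k))) | (exists m. forall l. (~~B(m,l) | ~B(l,l))) | (forall k. B(k,k)))
Drive negations inward (¬∀x A ≡ ∃x ¬A, ¬∃x A ≡ ∀x ¬A, De Morgan for ∧/∨):
  (exists l. forall k. (~B(k,l) | B(l,k))) & (forall m. exists l. (~B(m,l) & B(l,l))) & (exists k. ~B(k,k))
Give each quantifier a distinct variable: l↦r, k↦s.
  (exists l. forall k. (~B(k,l) | B(l,k))) & (forall m. exists r. (~B(m,r) & B(r,r))) & (exists s. ~B(s,s))
Pull the quantifiers to the front (each side's bound variable is not free in the other side):
  exists l. forall k. forall m. exists r. exists s. ((~B(k,l) | B(l,k)) & ~B(m,r) & B(r,r) & ~B(s,s))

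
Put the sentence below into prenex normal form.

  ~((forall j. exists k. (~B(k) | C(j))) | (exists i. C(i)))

Move each ¬ inward, flipping quantifiers it crosses:
  (exists j. forall k. (B(k) & ~C(j))) & (forall i. ~C(i))
Pull the quantifiers to the front (each side's bound variable is not free in the other side):
  exists j. forall k. forall i. (B(k) & ~C(j) & ~C(i))

exists j. forall k. forall i. (B(k) & ~C(j) & ~C(i))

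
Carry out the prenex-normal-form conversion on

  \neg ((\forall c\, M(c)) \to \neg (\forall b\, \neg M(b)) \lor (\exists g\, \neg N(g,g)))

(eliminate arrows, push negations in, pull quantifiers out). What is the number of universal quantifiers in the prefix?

3

First replace A → B with ¬A ∨ B.
  \neg (\neg (\forall c\, M(c)) \lor \neg (\forall b\, \neg M(b)) \lor (\exists g\, \neg N(g,g)))
Drive negations inward (¬∀x A ≡ ∃x ¬A, ¬∃x A ≡ ∀x ¬A, De Morgan for ∧/∨):
  (\forall c\, M(c)) \land (\forall b\, \neg M(b)) \land (\forall g\, N(g,g))
Pull the quantifiers to the front (each side's bound variable is not free in the other side):
  \forall c\, \forall b\, \forall g\, (M(c) \land \neg M(b) \land N(g,g))
The prefix is \forall c \forall b \forall g: 3 universal, 0 existential.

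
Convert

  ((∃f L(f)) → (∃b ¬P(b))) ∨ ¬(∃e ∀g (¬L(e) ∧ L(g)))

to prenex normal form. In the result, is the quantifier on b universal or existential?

Eliminate → and ↔ using ¬ and ∨.
  ¬(∃f L(f)) ∨ (∃b ¬P(b)) ∨ ¬(∃e ∀g (¬L(e) ∧ L(g)))
Move each ¬ inward, flipping quantifiers it crosses:
  (∀f ¬L(f)) ∨ (∃b ¬P(b)) ∨ (∀e ∃g (L(e) ∨ ¬L(g)))
Finally move all quantifiers to the prefix:
  ∀f ∃b ∀e ∃g (¬L(f) ∨ ¬P(b) ∨ L(e) ∨ ¬L(g))
The quantifier ∃b sits under an even number of negations (counting the antecedent side of each →), so it remains existential.

existential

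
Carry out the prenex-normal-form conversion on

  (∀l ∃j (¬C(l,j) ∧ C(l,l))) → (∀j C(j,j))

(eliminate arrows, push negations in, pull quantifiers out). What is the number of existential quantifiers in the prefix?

1

Rewrite implications/biconditionals: A → B as ¬A ∨ B.
  ¬(∀l ∃j (¬C(l,j) ∧ C(l,l))) ∨ (∀j C(j,j))
Move each ¬ inward, flipping quantifiers it crosses:
  (∃l ∀j (C(l,j) ∨ ¬C(l,l))) ∨ (∀j C(j,j))
Rename bound variables to avoid capture: j↦a.
  (∃l ∀j (C(l,j) ∨ ¬C(l,l))) ∨ (∀a C(a,a))
Pull the quantifiers to the front (each side's bound variable is not free in the other side):
  ∃l ∀j ∀a (C(l,j) ∨ ¬C(l,l) ∨ C(a,a))
The prefix is ∃l ∀j ∀a: 2 universal, 1 existential.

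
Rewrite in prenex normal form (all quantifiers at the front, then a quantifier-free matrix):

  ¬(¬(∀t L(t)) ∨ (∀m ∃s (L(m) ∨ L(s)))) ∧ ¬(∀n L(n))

∀t ∃m ∀s ∃n (L(t) ∧ ¬L(m) ∧ ¬L(s) ∧ ¬L(n))

Push ¬ through the quantifiers and connectives to reach negation normal form:
  (∀t L(t)) ∧ (∃m ∀s (¬L(m) ∧ ¬L(s))) ∧ (∃n ¬L(n))
All bound variables are already distinct, so no renaming is needed.
Extract every quantifier outward, since the variables are now distinct and don't occur free across branches:
  ∀t ∃m ∀s ∃n (L(t) ∧ ¬L(m) ∧ ¬L(s) ∧ ¬L(n))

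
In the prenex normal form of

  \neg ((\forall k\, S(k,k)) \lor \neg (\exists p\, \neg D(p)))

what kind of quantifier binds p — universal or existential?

Drive negations inward (¬∀x A ≡ ∃x ¬A, ¬∃x A ≡ ∀x ¬A, De Morgan for ∧/∨):
  (\exists k\, \neg S(k,k)) \land (\exists p\, \neg D(p))
All bound variables are already distinct, so no renaming is needed.
Finally move all quantifiers to the prefix:
  \exists k\, \exists p\, (\neg S(k,k) \land \neg D(p))
The quantifier \exists p sits under an even number of negations, so it remains existential.

existential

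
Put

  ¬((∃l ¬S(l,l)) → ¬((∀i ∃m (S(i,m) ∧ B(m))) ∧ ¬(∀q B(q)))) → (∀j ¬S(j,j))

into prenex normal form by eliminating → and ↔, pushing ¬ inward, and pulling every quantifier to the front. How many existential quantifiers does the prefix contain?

Eliminate → and ↔ using ¬ and ∨.
  ¬¬(¬(∃l ¬S(l,l)) ∨ ¬((∀i ∃m (S(i,m) ∧ B(m))) ∧ ¬(∀q B(q)))) ∨ (∀j ¬S(j,j))
Move each ¬ inward, flipping quantifiers it crosses:
  (∀l S(l,l)) ∨ (∃i ∀m (¬S(i,m) ∨ ¬B(m))) ∨ (∀q B(q)) ∨ (∀j ¬S(j,j))
Extract every quantifier outward, since the variables are now distinct and don't occur free across branches:
  ∀l ∃i ∀m ∀q ∀j (S(l,l) ∨ ¬S(i,m) ∨ ¬B(m) ∨ B(q) ∨ ¬S(j,j))
The prefix is ∀l ∃i ∀m ∀q ∀j: 4 universal, 1 existential.

1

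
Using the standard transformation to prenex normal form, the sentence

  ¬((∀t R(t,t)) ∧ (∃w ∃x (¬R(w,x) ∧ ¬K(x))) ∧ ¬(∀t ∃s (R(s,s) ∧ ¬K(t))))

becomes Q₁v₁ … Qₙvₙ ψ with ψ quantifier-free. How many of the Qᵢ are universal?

Push ¬ through the quantifiers and connectives to reach negation normal form:
  (∃t ¬R(t,t)) ∨ (∀w ∀x (R(w,x) ∨ K(x))) ∨ (∀t ∃s (R(s,s) ∧ ¬K(t)))
Standardize variables apart so no two quantifiers bind the same name: t↦p.
  (∃t ¬R(t,t)) ∨ (∀w ∀x (R(w,x) ∨ K(x))) ∨ (∀p ∃s (R(s,s) ∧ ¬K(p)))
Extract every quantifier outward, since the variables are now distinct and don't occur free across branches:
  ∃t ∀w ∀x ∀p ∃s (¬R(t,t) ∨ R(w,x) ∨ K(x) ∨ R(s,s) ∧ ¬K(p))
The prefix is ∃t ∀w ∀x ∀p ∃s: 3 universal, 2 existential.

3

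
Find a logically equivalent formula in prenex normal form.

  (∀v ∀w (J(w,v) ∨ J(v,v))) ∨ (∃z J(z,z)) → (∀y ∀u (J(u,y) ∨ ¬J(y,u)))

First replace A → B with ¬A ∨ B.
  ¬((∀v ∀w (J(w,v) ∨ J(v,v))) ∨ (∃z J(z,z))) ∨ (∀y ∀u (J(u,y) ∨ ¬J(y,u)))
Drive negations inward (¬∀x A ≡ ∃x ¬A, ¬∃x A ≡ ∀x ¬A, De Morgan for ∧/∨):
  (∃v ∃w (¬J(w,v) ∧ ¬J(v,v))) ∧ (∀z ¬J(z,z)) ∨ (∀y ∀u (J(u,y) ∨ ¬J(y,u)))
Pull the quantifiers to the front (each side's bound variable is not free in the other side):
  ∃v ∃w ∀z ∀y ∀u (¬J(w,v) ∧ ¬J(v,v) ∧ ¬J(z,z) ∨ J(u,y) ∨ ¬J(y,u))

∃v ∃w ∀z ∀y ∀u (¬J(w,v) ∧ ¬J(v,v) ∧ ¬J(z,z) ∨ J(u,y) ∨ ¬J(y,u))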